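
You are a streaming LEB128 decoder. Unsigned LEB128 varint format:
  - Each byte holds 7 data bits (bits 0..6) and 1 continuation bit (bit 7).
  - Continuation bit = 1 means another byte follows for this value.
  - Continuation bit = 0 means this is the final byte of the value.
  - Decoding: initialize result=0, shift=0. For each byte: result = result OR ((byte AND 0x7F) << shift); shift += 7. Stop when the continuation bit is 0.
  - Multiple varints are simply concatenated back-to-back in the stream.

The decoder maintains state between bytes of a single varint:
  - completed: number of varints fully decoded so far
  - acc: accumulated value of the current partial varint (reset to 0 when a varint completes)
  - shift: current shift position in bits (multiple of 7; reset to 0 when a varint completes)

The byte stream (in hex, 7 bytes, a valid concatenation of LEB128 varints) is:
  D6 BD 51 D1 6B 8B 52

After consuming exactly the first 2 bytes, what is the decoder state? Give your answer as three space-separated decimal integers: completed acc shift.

byte[0]=0xD6 cont=1 payload=0x56: acc |= 86<<0 -> completed=0 acc=86 shift=7
byte[1]=0xBD cont=1 payload=0x3D: acc |= 61<<7 -> completed=0 acc=7894 shift=14

Answer: 0 7894 14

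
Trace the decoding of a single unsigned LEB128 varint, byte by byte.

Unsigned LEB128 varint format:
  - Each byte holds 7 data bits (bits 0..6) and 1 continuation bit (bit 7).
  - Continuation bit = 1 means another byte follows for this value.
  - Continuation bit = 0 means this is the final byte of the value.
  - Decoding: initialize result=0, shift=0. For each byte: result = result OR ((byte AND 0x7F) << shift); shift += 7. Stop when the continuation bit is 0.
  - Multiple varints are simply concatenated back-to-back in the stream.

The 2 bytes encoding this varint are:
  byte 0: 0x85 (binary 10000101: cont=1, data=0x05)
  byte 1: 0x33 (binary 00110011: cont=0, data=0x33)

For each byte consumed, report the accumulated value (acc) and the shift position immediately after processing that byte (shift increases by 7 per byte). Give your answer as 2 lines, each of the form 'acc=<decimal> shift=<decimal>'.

byte 0=0x85: payload=0x05=5, contrib = 5<<0 = 5; acc -> 5, shift -> 7
byte 1=0x33: payload=0x33=51, contrib = 51<<7 = 6528; acc -> 6533, shift -> 14

Answer: acc=5 shift=7
acc=6533 shift=14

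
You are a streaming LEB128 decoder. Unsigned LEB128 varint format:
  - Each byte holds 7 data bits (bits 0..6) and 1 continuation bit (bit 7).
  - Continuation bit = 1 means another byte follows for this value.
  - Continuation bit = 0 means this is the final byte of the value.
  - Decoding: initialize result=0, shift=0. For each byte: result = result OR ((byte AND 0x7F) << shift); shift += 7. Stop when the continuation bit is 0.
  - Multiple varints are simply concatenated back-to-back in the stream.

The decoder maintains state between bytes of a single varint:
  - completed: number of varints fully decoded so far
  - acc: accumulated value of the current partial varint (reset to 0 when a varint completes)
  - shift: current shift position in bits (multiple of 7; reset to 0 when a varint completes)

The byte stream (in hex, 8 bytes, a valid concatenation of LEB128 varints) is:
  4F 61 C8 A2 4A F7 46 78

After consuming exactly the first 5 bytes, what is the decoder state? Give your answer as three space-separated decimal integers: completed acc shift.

byte[0]=0x4F cont=0 payload=0x4F: varint #1 complete (value=79); reset -> completed=1 acc=0 shift=0
byte[1]=0x61 cont=0 payload=0x61: varint #2 complete (value=97); reset -> completed=2 acc=0 shift=0
byte[2]=0xC8 cont=1 payload=0x48: acc |= 72<<0 -> completed=2 acc=72 shift=7
byte[3]=0xA2 cont=1 payload=0x22: acc |= 34<<7 -> completed=2 acc=4424 shift=14
byte[4]=0x4A cont=0 payload=0x4A: varint #3 complete (value=1216840); reset -> completed=3 acc=0 shift=0

Answer: 3 0 0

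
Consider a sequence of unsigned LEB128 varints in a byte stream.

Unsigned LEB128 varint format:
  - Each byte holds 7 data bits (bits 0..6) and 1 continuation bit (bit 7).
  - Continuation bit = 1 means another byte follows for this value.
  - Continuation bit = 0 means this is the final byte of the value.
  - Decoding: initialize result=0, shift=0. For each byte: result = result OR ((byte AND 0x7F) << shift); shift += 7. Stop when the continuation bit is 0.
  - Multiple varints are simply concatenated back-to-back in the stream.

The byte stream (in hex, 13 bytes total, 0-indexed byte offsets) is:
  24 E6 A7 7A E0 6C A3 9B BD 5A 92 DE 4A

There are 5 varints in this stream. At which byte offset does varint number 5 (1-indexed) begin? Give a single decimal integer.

Answer: 10

Derivation:
  byte[0]=0x24 cont=0 payload=0x24=36: acc |= 36<<0 -> acc=36 shift=7 [end]
Varint 1: bytes[0:1] = 24 -> value 36 (1 byte(s))
  byte[1]=0xE6 cont=1 payload=0x66=102: acc |= 102<<0 -> acc=102 shift=7
  byte[2]=0xA7 cont=1 payload=0x27=39: acc |= 39<<7 -> acc=5094 shift=14
  byte[3]=0x7A cont=0 payload=0x7A=122: acc |= 122<<14 -> acc=2003942 shift=21 [end]
Varint 2: bytes[1:4] = E6 A7 7A -> value 2003942 (3 byte(s))
  byte[4]=0xE0 cont=1 payload=0x60=96: acc |= 96<<0 -> acc=96 shift=7
  byte[5]=0x6C cont=0 payload=0x6C=108: acc |= 108<<7 -> acc=13920 shift=14 [end]
Varint 3: bytes[4:6] = E0 6C -> value 13920 (2 byte(s))
  byte[6]=0xA3 cont=1 payload=0x23=35: acc |= 35<<0 -> acc=35 shift=7
  byte[7]=0x9B cont=1 payload=0x1B=27: acc |= 27<<7 -> acc=3491 shift=14
  byte[8]=0xBD cont=1 payload=0x3D=61: acc |= 61<<14 -> acc=1002915 shift=21
  byte[9]=0x5A cont=0 payload=0x5A=90: acc |= 90<<21 -> acc=189746595 shift=28 [end]
Varint 4: bytes[6:10] = A3 9B BD 5A -> value 189746595 (4 byte(s))
  byte[10]=0x92 cont=1 payload=0x12=18: acc |= 18<<0 -> acc=18 shift=7
  byte[11]=0xDE cont=1 payload=0x5E=94: acc |= 94<<7 -> acc=12050 shift=14
  byte[12]=0x4A cont=0 payload=0x4A=74: acc |= 74<<14 -> acc=1224466 shift=21 [end]
Varint 5: bytes[10:13] = 92 DE 4A -> value 1224466 (3 byte(s))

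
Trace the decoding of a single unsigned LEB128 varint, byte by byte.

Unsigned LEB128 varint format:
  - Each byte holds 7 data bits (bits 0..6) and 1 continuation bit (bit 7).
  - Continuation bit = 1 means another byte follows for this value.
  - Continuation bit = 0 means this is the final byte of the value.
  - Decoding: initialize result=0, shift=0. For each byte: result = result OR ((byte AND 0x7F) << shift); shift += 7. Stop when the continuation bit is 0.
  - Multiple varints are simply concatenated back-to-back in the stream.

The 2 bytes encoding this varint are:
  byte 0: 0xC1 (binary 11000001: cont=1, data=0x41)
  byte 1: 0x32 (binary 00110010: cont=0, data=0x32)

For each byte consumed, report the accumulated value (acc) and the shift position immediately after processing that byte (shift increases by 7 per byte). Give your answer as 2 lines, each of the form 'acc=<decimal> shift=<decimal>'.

byte 0=0xC1: payload=0x41=65, contrib = 65<<0 = 65; acc -> 65, shift -> 7
byte 1=0x32: payload=0x32=50, contrib = 50<<7 = 6400; acc -> 6465, shift -> 14

Answer: acc=65 shift=7
acc=6465 shift=14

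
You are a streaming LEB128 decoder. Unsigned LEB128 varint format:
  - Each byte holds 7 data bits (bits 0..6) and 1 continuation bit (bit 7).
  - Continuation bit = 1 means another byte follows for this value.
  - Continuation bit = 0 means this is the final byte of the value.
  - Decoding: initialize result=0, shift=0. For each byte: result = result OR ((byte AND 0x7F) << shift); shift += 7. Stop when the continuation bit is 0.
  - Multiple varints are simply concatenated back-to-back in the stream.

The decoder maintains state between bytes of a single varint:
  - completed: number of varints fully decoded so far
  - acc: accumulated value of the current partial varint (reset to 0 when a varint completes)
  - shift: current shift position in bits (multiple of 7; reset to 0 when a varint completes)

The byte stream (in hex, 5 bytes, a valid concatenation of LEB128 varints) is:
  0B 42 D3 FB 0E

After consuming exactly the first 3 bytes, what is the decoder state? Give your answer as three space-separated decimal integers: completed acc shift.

Answer: 2 83 7

Derivation:
byte[0]=0x0B cont=0 payload=0x0B: varint #1 complete (value=11); reset -> completed=1 acc=0 shift=0
byte[1]=0x42 cont=0 payload=0x42: varint #2 complete (value=66); reset -> completed=2 acc=0 shift=0
byte[2]=0xD3 cont=1 payload=0x53: acc |= 83<<0 -> completed=2 acc=83 shift=7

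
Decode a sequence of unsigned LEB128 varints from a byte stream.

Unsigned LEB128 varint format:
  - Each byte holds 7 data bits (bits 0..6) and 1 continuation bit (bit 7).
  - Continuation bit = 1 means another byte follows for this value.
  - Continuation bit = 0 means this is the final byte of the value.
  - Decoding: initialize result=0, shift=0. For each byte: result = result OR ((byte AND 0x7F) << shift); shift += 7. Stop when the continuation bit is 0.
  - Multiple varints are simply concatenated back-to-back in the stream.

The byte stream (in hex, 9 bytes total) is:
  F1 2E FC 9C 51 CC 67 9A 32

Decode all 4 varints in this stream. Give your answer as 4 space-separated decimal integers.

  byte[0]=0xF1 cont=1 payload=0x71=113: acc |= 113<<0 -> acc=113 shift=7
  byte[1]=0x2E cont=0 payload=0x2E=46: acc |= 46<<7 -> acc=6001 shift=14 [end]
Varint 1: bytes[0:2] = F1 2E -> value 6001 (2 byte(s))
  byte[2]=0xFC cont=1 payload=0x7C=124: acc |= 124<<0 -> acc=124 shift=7
  byte[3]=0x9C cont=1 payload=0x1C=28: acc |= 28<<7 -> acc=3708 shift=14
  byte[4]=0x51 cont=0 payload=0x51=81: acc |= 81<<14 -> acc=1330812 shift=21 [end]
Varint 2: bytes[2:5] = FC 9C 51 -> value 1330812 (3 byte(s))
  byte[5]=0xCC cont=1 payload=0x4C=76: acc |= 76<<0 -> acc=76 shift=7
  byte[6]=0x67 cont=0 payload=0x67=103: acc |= 103<<7 -> acc=13260 shift=14 [end]
Varint 3: bytes[5:7] = CC 67 -> value 13260 (2 byte(s))
  byte[7]=0x9A cont=1 payload=0x1A=26: acc |= 26<<0 -> acc=26 shift=7
  byte[8]=0x32 cont=0 payload=0x32=50: acc |= 50<<7 -> acc=6426 shift=14 [end]
Varint 4: bytes[7:9] = 9A 32 -> value 6426 (2 byte(s))

Answer: 6001 1330812 13260 6426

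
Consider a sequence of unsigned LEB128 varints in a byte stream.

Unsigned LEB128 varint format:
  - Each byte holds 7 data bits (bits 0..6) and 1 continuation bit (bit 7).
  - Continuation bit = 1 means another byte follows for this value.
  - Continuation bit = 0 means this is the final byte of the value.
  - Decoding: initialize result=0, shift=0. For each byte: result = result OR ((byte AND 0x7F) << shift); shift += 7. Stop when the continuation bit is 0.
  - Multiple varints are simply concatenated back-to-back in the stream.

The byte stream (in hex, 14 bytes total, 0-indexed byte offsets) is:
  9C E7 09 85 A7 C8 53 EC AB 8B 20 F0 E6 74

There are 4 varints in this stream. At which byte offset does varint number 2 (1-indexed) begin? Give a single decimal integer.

Answer: 3

Derivation:
  byte[0]=0x9C cont=1 payload=0x1C=28: acc |= 28<<0 -> acc=28 shift=7
  byte[1]=0xE7 cont=1 payload=0x67=103: acc |= 103<<7 -> acc=13212 shift=14
  byte[2]=0x09 cont=0 payload=0x09=9: acc |= 9<<14 -> acc=160668 shift=21 [end]
Varint 1: bytes[0:3] = 9C E7 09 -> value 160668 (3 byte(s))
  byte[3]=0x85 cont=1 payload=0x05=5: acc |= 5<<0 -> acc=5 shift=7
  byte[4]=0xA7 cont=1 payload=0x27=39: acc |= 39<<7 -> acc=4997 shift=14
  byte[5]=0xC8 cont=1 payload=0x48=72: acc |= 72<<14 -> acc=1184645 shift=21
  byte[6]=0x53 cont=0 payload=0x53=83: acc |= 83<<21 -> acc=175248261 shift=28 [end]
Varint 2: bytes[3:7] = 85 A7 C8 53 -> value 175248261 (4 byte(s))
  byte[7]=0xEC cont=1 payload=0x6C=108: acc |= 108<<0 -> acc=108 shift=7
  byte[8]=0xAB cont=1 payload=0x2B=43: acc |= 43<<7 -> acc=5612 shift=14
  byte[9]=0x8B cont=1 payload=0x0B=11: acc |= 11<<14 -> acc=185836 shift=21
  byte[10]=0x20 cont=0 payload=0x20=32: acc |= 32<<21 -> acc=67294700 shift=28 [end]
Varint 3: bytes[7:11] = EC AB 8B 20 -> value 67294700 (4 byte(s))
  byte[11]=0xF0 cont=1 payload=0x70=112: acc |= 112<<0 -> acc=112 shift=7
  byte[12]=0xE6 cont=1 payload=0x66=102: acc |= 102<<7 -> acc=13168 shift=14
  byte[13]=0x74 cont=0 payload=0x74=116: acc |= 116<<14 -> acc=1913712 shift=21 [end]
Varint 4: bytes[11:14] = F0 E6 74 -> value 1913712 (3 byte(s))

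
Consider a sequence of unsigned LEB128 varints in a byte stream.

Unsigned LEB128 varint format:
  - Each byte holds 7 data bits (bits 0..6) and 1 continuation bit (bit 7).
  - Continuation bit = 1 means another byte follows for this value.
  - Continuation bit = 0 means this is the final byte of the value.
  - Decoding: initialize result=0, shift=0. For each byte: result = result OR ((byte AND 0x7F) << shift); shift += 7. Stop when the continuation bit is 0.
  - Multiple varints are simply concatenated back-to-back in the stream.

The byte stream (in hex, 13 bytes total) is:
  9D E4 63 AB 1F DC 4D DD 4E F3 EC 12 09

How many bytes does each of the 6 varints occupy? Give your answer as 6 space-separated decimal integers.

  byte[0]=0x9D cont=1 payload=0x1D=29: acc |= 29<<0 -> acc=29 shift=7
  byte[1]=0xE4 cont=1 payload=0x64=100: acc |= 100<<7 -> acc=12829 shift=14
  byte[2]=0x63 cont=0 payload=0x63=99: acc |= 99<<14 -> acc=1634845 shift=21 [end]
Varint 1: bytes[0:3] = 9D E4 63 -> value 1634845 (3 byte(s))
  byte[3]=0xAB cont=1 payload=0x2B=43: acc |= 43<<0 -> acc=43 shift=7
  byte[4]=0x1F cont=0 payload=0x1F=31: acc |= 31<<7 -> acc=4011 shift=14 [end]
Varint 2: bytes[3:5] = AB 1F -> value 4011 (2 byte(s))
  byte[5]=0xDC cont=1 payload=0x5C=92: acc |= 92<<0 -> acc=92 shift=7
  byte[6]=0x4D cont=0 payload=0x4D=77: acc |= 77<<7 -> acc=9948 shift=14 [end]
Varint 3: bytes[5:7] = DC 4D -> value 9948 (2 byte(s))
  byte[7]=0xDD cont=1 payload=0x5D=93: acc |= 93<<0 -> acc=93 shift=7
  byte[8]=0x4E cont=0 payload=0x4E=78: acc |= 78<<7 -> acc=10077 shift=14 [end]
Varint 4: bytes[7:9] = DD 4E -> value 10077 (2 byte(s))
  byte[9]=0xF3 cont=1 payload=0x73=115: acc |= 115<<0 -> acc=115 shift=7
  byte[10]=0xEC cont=1 payload=0x6C=108: acc |= 108<<7 -> acc=13939 shift=14
  byte[11]=0x12 cont=0 payload=0x12=18: acc |= 18<<14 -> acc=308851 shift=21 [end]
Varint 5: bytes[9:12] = F3 EC 12 -> value 308851 (3 byte(s))
  byte[12]=0x09 cont=0 payload=0x09=9: acc |= 9<<0 -> acc=9 shift=7 [end]
Varint 6: bytes[12:13] = 09 -> value 9 (1 byte(s))

Answer: 3 2 2 2 3 1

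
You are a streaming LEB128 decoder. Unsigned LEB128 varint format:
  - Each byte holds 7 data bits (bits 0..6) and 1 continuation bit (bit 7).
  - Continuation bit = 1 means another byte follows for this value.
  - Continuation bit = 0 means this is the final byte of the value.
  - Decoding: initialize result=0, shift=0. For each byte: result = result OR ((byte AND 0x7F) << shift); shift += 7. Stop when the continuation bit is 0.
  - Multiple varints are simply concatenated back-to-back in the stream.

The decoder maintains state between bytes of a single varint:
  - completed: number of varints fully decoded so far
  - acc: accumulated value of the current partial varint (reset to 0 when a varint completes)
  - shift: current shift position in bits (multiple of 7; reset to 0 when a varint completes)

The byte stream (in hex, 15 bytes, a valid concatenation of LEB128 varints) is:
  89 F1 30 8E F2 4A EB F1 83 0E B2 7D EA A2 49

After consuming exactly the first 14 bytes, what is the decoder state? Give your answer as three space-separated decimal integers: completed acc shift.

Answer: 4 4458 14

Derivation:
byte[0]=0x89 cont=1 payload=0x09: acc |= 9<<0 -> completed=0 acc=9 shift=7
byte[1]=0xF1 cont=1 payload=0x71: acc |= 113<<7 -> completed=0 acc=14473 shift=14
byte[2]=0x30 cont=0 payload=0x30: varint #1 complete (value=800905); reset -> completed=1 acc=0 shift=0
byte[3]=0x8E cont=1 payload=0x0E: acc |= 14<<0 -> completed=1 acc=14 shift=7
byte[4]=0xF2 cont=1 payload=0x72: acc |= 114<<7 -> completed=1 acc=14606 shift=14
byte[5]=0x4A cont=0 payload=0x4A: varint #2 complete (value=1227022); reset -> completed=2 acc=0 shift=0
byte[6]=0xEB cont=1 payload=0x6B: acc |= 107<<0 -> completed=2 acc=107 shift=7
byte[7]=0xF1 cont=1 payload=0x71: acc |= 113<<7 -> completed=2 acc=14571 shift=14
byte[8]=0x83 cont=1 payload=0x03: acc |= 3<<14 -> completed=2 acc=63723 shift=21
byte[9]=0x0E cont=0 payload=0x0E: varint #3 complete (value=29423851); reset -> completed=3 acc=0 shift=0
byte[10]=0xB2 cont=1 payload=0x32: acc |= 50<<0 -> completed=3 acc=50 shift=7
byte[11]=0x7D cont=0 payload=0x7D: varint #4 complete (value=16050); reset -> completed=4 acc=0 shift=0
byte[12]=0xEA cont=1 payload=0x6A: acc |= 106<<0 -> completed=4 acc=106 shift=7
byte[13]=0xA2 cont=1 payload=0x22: acc |= 34<<7 -> completed=4 acc=4458 shift=14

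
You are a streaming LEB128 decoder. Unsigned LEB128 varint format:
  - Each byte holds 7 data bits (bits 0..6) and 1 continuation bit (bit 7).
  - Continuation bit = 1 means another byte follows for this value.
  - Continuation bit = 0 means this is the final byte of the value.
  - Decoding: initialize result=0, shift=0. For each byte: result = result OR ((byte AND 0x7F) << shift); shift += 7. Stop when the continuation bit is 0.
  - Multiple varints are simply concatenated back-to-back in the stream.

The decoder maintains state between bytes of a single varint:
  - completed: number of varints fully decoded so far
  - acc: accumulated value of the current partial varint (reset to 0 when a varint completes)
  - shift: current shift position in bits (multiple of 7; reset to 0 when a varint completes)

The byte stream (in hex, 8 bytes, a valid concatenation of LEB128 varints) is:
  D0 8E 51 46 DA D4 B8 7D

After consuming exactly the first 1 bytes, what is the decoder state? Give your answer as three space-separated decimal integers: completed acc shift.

byte[0]=0xD0 cont=1 payload=0x50: acc |= 80<<0 -> completed=0 acc=80 shift=7

Answer: 0 80 7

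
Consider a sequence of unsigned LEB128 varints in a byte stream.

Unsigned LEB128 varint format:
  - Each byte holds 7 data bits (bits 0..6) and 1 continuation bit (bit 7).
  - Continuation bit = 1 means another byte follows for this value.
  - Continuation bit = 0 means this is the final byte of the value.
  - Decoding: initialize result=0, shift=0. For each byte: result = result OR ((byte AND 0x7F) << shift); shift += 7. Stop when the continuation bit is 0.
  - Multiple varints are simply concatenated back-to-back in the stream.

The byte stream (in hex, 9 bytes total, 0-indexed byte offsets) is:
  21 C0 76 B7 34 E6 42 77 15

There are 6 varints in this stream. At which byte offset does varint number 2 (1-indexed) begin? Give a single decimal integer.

Answer: 1

Derivation:
  byte[0]=0x21 cont=0 payload=0x21=33: acc |= 33<<0 -> acc=33 shift=7 [end]
Varint 1: bytes[0:1] = 21 -> value 33 (1 byte(s))
  byte[1]=0xC0 cont=1 payload=0x40=64: acc |= 64<<0 -> acc=64 shift=7
  byte[2]=0x76 cont=0 payload=0x76=118: acc |= 118<<7 -> acc=15168 shift=14 [end]
Varint 2: bytes[1:3] = C0 76 -> value 15168 (2 byte(s))
  byte[3]=0xB7 cont=1 payload=0x37=55: acc |= 55<<0 -> acc=55 shift=7
  byte[4]=0x34 cont=0 payload=0x34=52: acc |= 52<<7 -> acc=6711 shift=14 [end]
Varint 3: bytes[3:5] = B7 34 -> value 6711 (2 byte(s))
  byte[5]=0xE6 cont=1 payload=0x66=102: acc |= 102<<0 -> acc=102 shift=7
  byte[6]=0x42 cont=0 payload=0x42=66: acc |= 66<<7 -> acc=8550 shift=14 [end]
Varint 4: bytes[5:7] = E6 42 -> value 8550 (2 byte(s))
  byte[7]=0x77 cont=0 payload=0x77=119: acc |= 119<<0 -> acc=119 shift=7 [end]
Varint 5: bytes[7:8] = 77 -> value 119 (1 byte(s))
  byte[8]=0x15 cont=0 payload=0x15=21: acc |= 21<<0 -> acc=21 shift=7 [end]
Varint 6: bytes[8:9] = 15 -> value 21 (1 byte(s))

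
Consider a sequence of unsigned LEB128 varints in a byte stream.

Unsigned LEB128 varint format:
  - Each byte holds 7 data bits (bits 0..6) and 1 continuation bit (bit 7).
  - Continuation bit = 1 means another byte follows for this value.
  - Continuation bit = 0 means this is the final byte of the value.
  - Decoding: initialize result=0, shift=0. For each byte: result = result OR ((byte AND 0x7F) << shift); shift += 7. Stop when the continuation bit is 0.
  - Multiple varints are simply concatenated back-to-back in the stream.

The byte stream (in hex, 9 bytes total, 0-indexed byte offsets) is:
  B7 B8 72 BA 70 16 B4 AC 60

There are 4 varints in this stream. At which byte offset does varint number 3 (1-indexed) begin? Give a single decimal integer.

  byte[0]=0xB7 cont=1 payload=0x37=55: acc |= 55<<0 -> acc=55 shift=7
  byte[1]=0xB8 cont=1 payload=0x38=56: acc |= 56<<7 -> acc=7223 shift=14
  byte[2]=0x72 cont=0 payload=0x72=114: acc |= 114<<14 -> acc=1874999 shift=21 [end]
Varint 1: bytes[0:3] = B7 B8 72 -> value 1874999 (3 byte(s))
  byte[3]=0xBA cont=1 payload=0x3A=58: acc |= 58<<0 -> acc=58 shift=7
  byte[4]=0x70 cont=0 payload=0x70=112: acc |= 112<<7 -> acc=14394 shift=14 [end]
Varint 2: bytes[3:5] = BA 70 -> value 14394 (2 byte(s))
  byte[5]=0x16 cont=0 payload=0x16=22: acc |= 22<<0 -> acc=22 shift=7 [end]
Varint 3: bytes[5:6] = 16 -> value 22 (1 byte(s))
  byte[6]=0xB4 cont=1 payload=0x34=52: acc |= 52<<0 -> acc=52 shift=7
  byte[7]=0xAC cont=1 payload=0x2C=44: acc |= 44<<7 -> acc=5684 shift=14
  byte[8]=0x60 cont=0 payload=0x60=96: acc |= 96<<14 -> acc=1578548 shift=21 [end]
Varint 4: bytes[6:9] = B4 AC 60 -> value 1578548 (3 byte(s))

Answer: 5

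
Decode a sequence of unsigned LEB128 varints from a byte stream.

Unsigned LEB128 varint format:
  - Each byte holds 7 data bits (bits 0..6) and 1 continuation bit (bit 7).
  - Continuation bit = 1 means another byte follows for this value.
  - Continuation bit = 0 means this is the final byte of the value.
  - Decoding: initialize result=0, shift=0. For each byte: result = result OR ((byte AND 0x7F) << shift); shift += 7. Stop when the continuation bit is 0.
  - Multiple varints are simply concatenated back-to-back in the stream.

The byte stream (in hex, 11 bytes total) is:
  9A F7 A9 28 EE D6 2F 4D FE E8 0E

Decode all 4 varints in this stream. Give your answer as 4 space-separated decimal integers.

Answer: 84573082 781166 77 242814

Derivation:
  byte[0]=0x9A cont=1 payload=0x1A=26: acc |= 26<<0 -> acc=26 shift=7
  byte[1]=0xF7 cont=1 payload=0x77=119: acc |= 119<<7 -> acc=15258 shift=14
  byte[2]=0xA9 cont=1 payload=0x29=41: acc |= 41<<14 -> acc=687002 shift=21
  byte[3]=0x28 cont=0 payload=0x28=40: acc |= 40<<21 -> acc=84573082 shift=28 [end]
Varint 1: bytes[0:4] = 9A F7 A9 28 -> value 84573082 (4 byte(s))
  byte[4]=0xEE cont=1 payload=0x6E=110: acc |= 110<<0 -> acc=110 shift=7
  byte[5]=0xD6 cont=1 payload=0x56=86: acc |= 86<<7 -> acc=11118 shift=14
  byte[6]=0x2F cont=0 payload=0x2F=47: acc |= 47<<14 -> acc=781166 shift=21 [end]
Varint 2: bytes[4:7] = EE D6 2F -> value 781166 (3 byte(s))
  byte[7]=0x4D cont=0 payload=0x4D=77: acc |= 77<<0 -> acc=77 shift=7 [end]
Varint 3: bytes[7:8] = 4D -> value 77 (1 byte(s))
  byte[8]=0xFE cont=1 payload=0x7E=126: acc |= 126<<0 -> acc=126 shift=7
  byte[9]=0xE8 cont=1 payload=0x68=104: acc |= 104<<7 -> acc=13438 shift=14
  byte[10]=0x0E cont=0 payload=0x0E=14: acc |= 14<<14 -> acc=242814 shift=21 [end]
Varint 4: bytes[8:11] = FE E8 0E -> value 242814 (3 byte(s))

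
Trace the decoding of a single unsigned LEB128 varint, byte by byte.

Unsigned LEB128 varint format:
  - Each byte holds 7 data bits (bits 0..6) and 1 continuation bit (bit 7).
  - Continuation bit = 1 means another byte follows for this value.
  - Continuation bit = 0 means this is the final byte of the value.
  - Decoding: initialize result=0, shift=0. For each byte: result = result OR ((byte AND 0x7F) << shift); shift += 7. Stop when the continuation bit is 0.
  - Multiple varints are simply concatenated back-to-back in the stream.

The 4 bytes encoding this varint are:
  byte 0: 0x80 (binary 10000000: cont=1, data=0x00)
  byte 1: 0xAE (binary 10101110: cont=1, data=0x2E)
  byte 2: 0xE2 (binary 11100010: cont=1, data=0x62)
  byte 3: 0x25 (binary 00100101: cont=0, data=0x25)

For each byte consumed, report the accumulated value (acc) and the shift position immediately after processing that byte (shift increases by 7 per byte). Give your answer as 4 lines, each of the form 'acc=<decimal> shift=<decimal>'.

Answer: acc=0 shift=7
acc=5888 shift=14
acc=1611520 shift=21
acc=79206144 shift=28

Derivation:
byte 0=0x80: payload=0x00=0, contrib = 0<<0 = 0; acc -> 0, shift -> 7
byte 1=0xAE: payload=0x2E=46, contrib = 46<<7 = 5888; acc -> 5888, shift -> 14
byte 2=0xE2: payload=0x62=98, contrib = 98<<14 = 1605632; acc -> 1611520, shift -> 21
byte 3=0x25: payload=0x25=37, contrib = 37<<21 = 77594624; acc -> 79206144, shift -> 28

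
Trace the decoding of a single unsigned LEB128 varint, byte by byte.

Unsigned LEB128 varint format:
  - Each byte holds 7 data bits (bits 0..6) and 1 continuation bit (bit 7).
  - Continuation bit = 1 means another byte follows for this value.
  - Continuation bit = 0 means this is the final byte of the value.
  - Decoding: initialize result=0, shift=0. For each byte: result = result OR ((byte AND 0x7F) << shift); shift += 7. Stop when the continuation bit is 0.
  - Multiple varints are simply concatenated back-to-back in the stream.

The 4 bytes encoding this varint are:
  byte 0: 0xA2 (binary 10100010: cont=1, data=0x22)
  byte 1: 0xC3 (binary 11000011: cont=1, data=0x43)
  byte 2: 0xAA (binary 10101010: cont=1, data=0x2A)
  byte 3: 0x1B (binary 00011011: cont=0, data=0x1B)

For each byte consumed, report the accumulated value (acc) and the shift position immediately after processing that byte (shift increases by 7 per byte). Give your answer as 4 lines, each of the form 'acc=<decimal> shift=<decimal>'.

Answer: acc=34 shift=7
acc=8610 shift=14
acc=696738 shift=21
acc=57319842 shift=28

Derivation:
byte 0=0xA2: payload=0x22=34, contrib = 34<<0 = 34; acc -> 34, shift -> 7
byte 1=0xC3: payload=0x43=67, contrib = 67<<7 = 8576; acc -> 8610, shift -> 14
byte 2=0xAA: payload=0x2A=42, contrib = 42<<14 = 688128; acc -> 696738, shift -> 21
byte 3=0x1B: payload=0x1B=27, contrib = 27<<21 = 56623104; acc -> 57319842, shift -> 28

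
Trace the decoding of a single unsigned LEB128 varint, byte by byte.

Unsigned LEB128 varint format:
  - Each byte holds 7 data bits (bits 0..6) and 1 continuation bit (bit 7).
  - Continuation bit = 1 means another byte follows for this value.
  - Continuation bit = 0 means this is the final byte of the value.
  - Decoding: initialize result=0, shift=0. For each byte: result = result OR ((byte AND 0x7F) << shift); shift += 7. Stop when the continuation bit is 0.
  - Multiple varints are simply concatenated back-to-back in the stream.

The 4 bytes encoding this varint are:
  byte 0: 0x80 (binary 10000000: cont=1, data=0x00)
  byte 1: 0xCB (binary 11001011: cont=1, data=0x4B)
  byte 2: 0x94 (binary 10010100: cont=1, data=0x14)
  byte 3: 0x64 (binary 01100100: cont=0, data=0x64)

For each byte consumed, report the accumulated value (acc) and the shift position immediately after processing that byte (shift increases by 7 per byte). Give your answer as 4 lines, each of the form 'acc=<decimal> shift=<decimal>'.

byte 0=0x80: payload=0x00=0, contrib = 0<<0 = 0; acc -> 0, shift -> 7
byte 1=0xCB: payload=0x4B=75, contrib = 75<<7 = 9600; acc -> 9600, shift -> 14
byte 2=0x94: payload=0x14=20, contrib = 20<<14 = 327680; acc -> 337280, shift -> 21
byte 3=0x64: payload=0x64=100, contrib = 100<<21 = 209715200; acc -> 210052480, shift -> 28

Answer: acc=0 shift=7
acc=9600 shift=14
acc=337280 shift=21
acc=210052480 shift=28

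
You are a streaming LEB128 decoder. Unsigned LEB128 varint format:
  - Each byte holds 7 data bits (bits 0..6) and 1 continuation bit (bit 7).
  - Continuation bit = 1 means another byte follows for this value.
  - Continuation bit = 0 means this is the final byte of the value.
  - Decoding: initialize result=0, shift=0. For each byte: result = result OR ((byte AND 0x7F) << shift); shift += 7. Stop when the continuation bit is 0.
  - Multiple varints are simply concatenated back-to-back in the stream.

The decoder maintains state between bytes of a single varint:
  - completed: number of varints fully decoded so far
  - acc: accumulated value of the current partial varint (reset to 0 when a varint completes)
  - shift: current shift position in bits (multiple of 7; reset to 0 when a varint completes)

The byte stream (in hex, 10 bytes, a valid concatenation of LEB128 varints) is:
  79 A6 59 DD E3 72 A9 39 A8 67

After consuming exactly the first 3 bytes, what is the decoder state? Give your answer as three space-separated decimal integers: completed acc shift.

byte[0]=0x79 cont=0 payload=0x79: varint #1 complete (value=121); reset -> completed=1 acc=0 shift=0
byte[1]=0xA6 cont=1 payload=0x26: acc |= 38<<0 -> completed=1 acc=38 shift=7
byte[2]=0x59 cont=0 payload=0x59: varint #2 complete (value=11430); reset -> completed=2 acc=0 shift=0

Answer: 2 0 0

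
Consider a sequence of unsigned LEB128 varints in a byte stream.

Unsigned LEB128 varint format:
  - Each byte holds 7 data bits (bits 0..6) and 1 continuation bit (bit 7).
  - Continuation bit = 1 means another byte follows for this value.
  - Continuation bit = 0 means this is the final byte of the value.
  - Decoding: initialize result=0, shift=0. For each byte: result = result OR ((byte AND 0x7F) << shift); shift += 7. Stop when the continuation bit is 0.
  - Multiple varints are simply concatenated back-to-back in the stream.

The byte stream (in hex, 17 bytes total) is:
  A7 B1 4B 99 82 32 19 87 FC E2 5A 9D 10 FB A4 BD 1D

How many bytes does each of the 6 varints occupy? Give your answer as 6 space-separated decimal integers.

  byte[0]=0xA7 cont=1 payload=0x27=39: acc |= 39<<0 -> acc=39 shift=7
  byte[1]=0xB1 cont=1 payload=0x31=49: acc |= 49<<7 -> acc=6311 shift=14
  byte[2]=0x4B cont=0 payload=0x4B=75: acc |= 75<<14 -> acc=1235111 shift=21 [end]
Varint 1: bytes[0:3] = A7 B1 4B -> value 1235111 (3 byte(s))
  byte[3]=0x99 cont=1 payload=0x19=25: acc |= 25<<0 -> acc=25 shift=7
  byte[4]=0x82 cont=1 payload=0x02=2: acc |= 2<<7 -> acc=281 shift=14
  byte[5]=0x32 cont=0 payload=0x32=50: acc |= 50<<14 -> acc=819481 shift=21 [end]
Varint 2: bytes[3:6] = 99 82 32 -> value 819481 (3 byte(s))
  byte[6]=0x19 cont=0 payload=0x19=25: acc |= 25<<0 -> acc=25 shift=7 [end]
Varint 3: bytes[6:7] = 19 -> value 25 (1 byte(s))
  byte[7]=0x87 cont=1 payload=0x07=7: acc |= 7<<0 -> acc=7 shift=7
  byte[8]=0xFC cont=1 payload=0x7C=124: acc |= 124<<7 -> acc=15879 shift=14
  byte[9]=0xE2 cont=1 payload=0x62=98: acc |= 98<<14 -> acc=1621511 shift=21
  byte[10]=0x5A cont=0 payload=0x5A=90: acc |= 90<<21 -> acc=190365191 shift=28 [end]
Varint 4: bytes[7:11] = 87 FC E2 5A -> value 190365191 (4 byte(s))
  byte[11]=0x9D cont=1 payload=0x1D=29: acc |= 29<<0 -> acc=29 shift=7
  byte[12]=0x10 cont=0 payload=0x10=16: acc |= 16<<7 -> acc=2077 shift=14 [end]
Varint 5: bytes[11:13] = 9D 10 -> value 2077 (2 byte(s))
  byte[13]=0xFB cont=1 payload=0x7B=123: acc |= 123<<0 -> acc=123 shift=7
  byte[14]=0xA4 cont=1 payload=0x24=36: acc |= 36<<7 -> acc=4731 shift=14
  byte[15]=0xBD cont=1 payload=0x3D=61: acc |= 61<<14 -> acc=1004155 shift=21
  byte[16]=0x1D cont=0 payload=0x1D=29: acc |= 29<<21 -> acc=61821563 shift=28 [end]
Varint 6: bytes[13:17] = FB A4 BD 1D -> value 61821563 (4 byte(s))

Answer: 3 3 1 4 2 4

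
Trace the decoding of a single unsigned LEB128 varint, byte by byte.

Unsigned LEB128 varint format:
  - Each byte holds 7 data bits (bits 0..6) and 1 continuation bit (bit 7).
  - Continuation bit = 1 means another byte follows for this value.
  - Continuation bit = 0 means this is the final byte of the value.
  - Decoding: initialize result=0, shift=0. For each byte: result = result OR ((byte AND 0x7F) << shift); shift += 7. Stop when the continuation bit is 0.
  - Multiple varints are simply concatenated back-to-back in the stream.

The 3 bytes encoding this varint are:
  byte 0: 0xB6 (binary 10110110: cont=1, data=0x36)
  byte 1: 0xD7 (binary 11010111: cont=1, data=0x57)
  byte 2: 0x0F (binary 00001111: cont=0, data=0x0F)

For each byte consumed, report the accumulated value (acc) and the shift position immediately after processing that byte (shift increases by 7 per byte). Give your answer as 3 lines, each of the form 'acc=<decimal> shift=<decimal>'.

byte 0=0xB6: payload=0x36=54, contrib = 54<<0 = 54; acc -> 54, shift -> 7
byte 1=0xD7: payload=0x57=87, contrib = 87<<7 = 11136; acc -> 11190, shift -> 14
byte 2=0x0F: payload=0x0F=15, contrib = 15<<14 = 245760; acc -> 256950, shift -> 21

Answer: acc=54 shift=7
acc=11190 shift=14
acc=256950 shift=21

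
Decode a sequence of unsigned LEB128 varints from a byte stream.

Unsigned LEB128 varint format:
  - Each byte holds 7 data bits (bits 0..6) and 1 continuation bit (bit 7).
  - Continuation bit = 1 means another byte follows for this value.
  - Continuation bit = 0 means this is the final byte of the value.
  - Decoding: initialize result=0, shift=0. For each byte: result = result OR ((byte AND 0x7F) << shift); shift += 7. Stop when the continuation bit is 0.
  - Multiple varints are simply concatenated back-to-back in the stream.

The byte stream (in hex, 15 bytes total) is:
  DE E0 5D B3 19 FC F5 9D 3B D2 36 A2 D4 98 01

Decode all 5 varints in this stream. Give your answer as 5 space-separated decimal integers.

  byte[0]=0xDE cont=1 payload=0x5E=94: acc |= 94<<0 -> acc=94 shift=7
  byte[1]=0xE0 cont=1 payload=0x60=96: acc |= 96<<7 -> acc=12382 shift=14
  byte[2]=0x5D cont=0 payload=0x5D=93: acc |= 93<<14 -> acc=1536094 shift=21 [end]
Varint 1: bytes[0:3] = DE E0 5D -> value 1536094 (3 byte(s))
  byte[3]=0xB3 cont=1 payload=0x33=51: acc |= 51<<0 -> acc=51 shift=7
  byte[4]=0x19 cont=0 payload=0x19=25: acc |= 25<<7 -> acc=3251 shift=14 [end]
Varint 2: bytes[3:5] = B3 19 -> value 3251 (2 byte(s))
  byte[5]=0xFC cont=1 payload=0x7C=124: acc |= 124<<0 -> acc=124 shift=7
  byte[6]=0xF5 cont=1 payload=0x75=117: acc |= 117<<7 -> acc=15100 shift=14
  byte[7]=0x9D cont=1 payload=0x1D=29: acc |= 29<<14 -> acc=490236 shift=21
  byte[8]=0x3B cont=0 payload=0x3B=59: acc |= 59<<21 -> acc=124222204 shift=28 [end]
Varint 3: bytes[5:9] = FC F5 9D 3B -> value 124222204 (4 byte(s))
  byte[9]=0xD2 cont=1 payload=0x52=82: acc |= 82<<0 -> acc=82 shift=7
  byte[10]=0x36 cont=0 payload=0x36=54: acc |= 54<<7 -> acc=6994 shift=14 [end]
Varint 4: bytes[9:11] = D2 36 -> value 6994 (2 byte(s))
  byte[11]=0xA2 cont=1 payload=0x22=34: acc |= 34<<0 -> acc=34 shift=7
  byte[12]=0xD4 cont=1 payload=0x54=84: acc |= 84<<7 -> acc=10786 shift=14
  byte[13]=0x98 cont=1 payload=0x18=24: acc |= 24<<14 -> acc=404002 shift=21
  byte[14]=0x01 cont=0 payload=0x01=1: acc |= 1<<21 -> acc=2501154 shift=28 [end]
Varint 5: bytes[11:15] = A2 D4 98 01 -> value 2501154 (4 byte(s))

Answer: 1536094 3251 124222204 6994 2501154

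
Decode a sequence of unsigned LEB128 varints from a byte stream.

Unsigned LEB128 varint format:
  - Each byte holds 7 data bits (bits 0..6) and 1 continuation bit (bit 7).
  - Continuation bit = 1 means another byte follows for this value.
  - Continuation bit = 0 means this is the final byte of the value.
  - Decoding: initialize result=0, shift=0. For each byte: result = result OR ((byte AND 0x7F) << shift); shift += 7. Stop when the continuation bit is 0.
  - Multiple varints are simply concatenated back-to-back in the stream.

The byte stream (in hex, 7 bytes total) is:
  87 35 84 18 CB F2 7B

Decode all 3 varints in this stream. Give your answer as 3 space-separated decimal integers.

  byte[0]=0x87 cont=1 payload=0x07=7: acc |= 7<<0 -> acc=7 shift=7
  byte[1]=0x35 cont=0 payload=0x35=53: acc |= 53<<7 -> acc=6791 shift=14 [end]
Varint 1: bytes[0:2] = 87 35 -> value 6791 (2 byte(s))
  byte[2]=0x84 cont=1 payload=0x04=4: acc |= 4<<0 -> acc=4 shift=7
  byte[3]=0x18 cont=0 payload=0x18=24: acc |= 24<<7 -> acc=3076 shift=14 [end]
Varint 2: bytes[2:4] = 84 18 -> value 3076 (2 byte(s))
  byte[4]=0xCB cont=1 payload=0x4B=75: acc |= 75<<0 -> acc=75 shift=7
  byte[5]=0xF2 cont=1 payload=0x72=114: acc |= 114<<7 -> acc=14667 shift=14
  byte[6]=0x7B cont=0 payload=0x7B=123: acc |= 123<<14 -> acc=2029899 shift=21 [end]
Varint 3: bytes[4:7] = CB F2 7B -> value 2029899 (3 byte(s))

Answer: 6791 3076 2029899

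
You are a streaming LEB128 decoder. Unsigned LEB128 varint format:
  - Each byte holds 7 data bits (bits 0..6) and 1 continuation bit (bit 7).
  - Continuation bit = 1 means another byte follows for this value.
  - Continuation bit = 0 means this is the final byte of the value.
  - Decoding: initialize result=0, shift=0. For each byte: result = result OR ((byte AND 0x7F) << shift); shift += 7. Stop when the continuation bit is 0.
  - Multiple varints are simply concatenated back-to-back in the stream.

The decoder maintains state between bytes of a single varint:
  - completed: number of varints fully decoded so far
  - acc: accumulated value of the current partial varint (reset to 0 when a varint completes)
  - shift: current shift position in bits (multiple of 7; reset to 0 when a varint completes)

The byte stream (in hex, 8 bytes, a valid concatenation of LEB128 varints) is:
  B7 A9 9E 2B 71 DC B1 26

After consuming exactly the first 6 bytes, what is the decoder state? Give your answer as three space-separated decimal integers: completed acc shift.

byte[0]=0xB7 cont=1 payload=0x37: acc |= 55<<0 -> completed=0 acc=55 shift=7
byte[1]=0xA9 cont=1 payload=0x29: acc |= 41<<7 -> completed=0 acc=5303 shift=14
byte[2]=0x9E cont=1 payload=0x1E: acc |= 30<<14 -> completed=0 acc=496823 shift=21
byte[3]=0x2B cont=0 payload=0x2B: varint #1 complete (value=90674359); reset -> completed=1 acc=0 shift=0
byte[4]=0x71 cont=0 payload=0x71: varint #2 complete (value=113); reset -> completed=2 acc=0 shift=0
byte[5]=0xDC cont=1 payload=0x5C: acc |= 92<<0 -> completed=2 acc=92 shift=7

Answer: 2 92 7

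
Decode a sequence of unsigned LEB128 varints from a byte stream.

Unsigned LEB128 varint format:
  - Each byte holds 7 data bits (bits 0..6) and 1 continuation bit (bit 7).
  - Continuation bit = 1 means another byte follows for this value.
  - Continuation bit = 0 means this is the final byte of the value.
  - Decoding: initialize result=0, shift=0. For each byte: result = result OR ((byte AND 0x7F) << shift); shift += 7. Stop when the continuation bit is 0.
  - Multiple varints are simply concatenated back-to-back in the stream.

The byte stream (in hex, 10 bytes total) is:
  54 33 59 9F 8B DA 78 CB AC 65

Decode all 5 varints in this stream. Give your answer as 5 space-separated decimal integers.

Answer: 84 51 89 253134239 1660491

Derivation:
  byte[0]=0x54 cont=0 payload=0x54=84: acc |= 84<<0 -> acc=84 shift=7 [end]
Varint 1: bytes[0:1] = 54 -> value 84 (1 byte(s))
  byte[1]=0x33 cont=0 payload=0x33=51: acc |= 51<<0 -> acc=51 shift=7 [end]
Varint 2: bytes[1:2] = 33 -> value 51 (1 byte(s))
  byte[2]=0x59 cont=0 payload=0x59=89: acc |= 89<<0 -> acc=89 shift=7 [end]
Varint 3: bytes[2:3] = 59 -> value 89 (1 byte(s))
  byte[3]=0x9F cont=1 payload=0x1F=31: acc |= 31<<0 -> acc=31 shift=7
  byte[4]=0x8B cont=1 payload=0x0B=11: acc |= 11<<7 -> acc=1439 shift=14
  byte[5]=0xDA cont=1 payload=0x5A=90: acc |= 90<<14 -> acc=1475999 shift=21
  byte[6]=0x78 cont=0 payload=0x78=120: acc |= 120<<21 -> acc=253134239 shift=28 [end]
Varint 4: bytes[3:7] = 9F 8B DA 78 -> value 253134239 (4 byte(s))
  byte[7]=0xCB cont=1 payload=0x4B=75: acc |= 75<<0 -> acc=75 shift=7
  byte[8]=0xAC cont=1 payload=0x2C=44: acc |= 44<<7 -> acc=5707 shift=14
  byte[9]=0x65 cont=0 payload=0x65=101: acc |= 101<<14 -> acc=1660491 shift=21 [end]
Varint 5: bytes[7:10] = CB AC 65 -> value 1660491 (3 byte(s))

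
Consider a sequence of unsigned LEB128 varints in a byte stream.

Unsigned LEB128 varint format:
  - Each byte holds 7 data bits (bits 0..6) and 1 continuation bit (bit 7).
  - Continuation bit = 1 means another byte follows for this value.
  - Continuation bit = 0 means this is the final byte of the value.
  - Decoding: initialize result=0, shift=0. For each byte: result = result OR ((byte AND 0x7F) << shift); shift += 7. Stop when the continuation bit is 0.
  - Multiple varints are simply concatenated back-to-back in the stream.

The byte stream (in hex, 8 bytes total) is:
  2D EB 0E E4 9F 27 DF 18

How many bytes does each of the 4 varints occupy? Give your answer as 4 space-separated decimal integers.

  byte[0]=0x2D cont=0 payload=0x2D=45: acc |= 45<<0 -> acc=45 shift=7 [end]
Varint 1: bytes[0:1] = 2D -> value 45 (1 byte(s))
  byte[1]=0xEB cont=1 payload=0x6B=107: acc |= 107<<0 -> acc=107 shift=7
  byte[2]=0x0E cont=0 payload=0x0E=14: acc |= 14<<7 -> acc=1899 shift=14 [end]
Varint 2: bytes[1:3] = EB 0E -> value 1899 (2 byte(s))
  byte[3]=0xE4 cont=1 payload=0x64=100: acc |= 100<<0 -> acc=100 shift=7
  byte[4]=0x9F cont=1 payload=0x1F=31: acc |= 31<<7 -> acc=4068 shift=14
  byte[5]=0x27 cont=0 payload=0x27=39: acc |= 39<<14 -> acc=643044 shift=21 [end]
Varint 3: bytes[3:6] = E4 9F 27 -> value 643044 (3 byte(s))
  byte[6]=0xDF cont=1 payload=0x5F=95: acc |= 95<<0 -> acc=95 shift=7
  byte[7]=0x18 cont=0 payload=0x18=24: acc |= 24<<7 -> acc=3167 shift=14 [end]
Varint 4: bytes[6:8] = DF 18 -> value 3167 (2 byte(s))

Answer: 1 2 3 2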